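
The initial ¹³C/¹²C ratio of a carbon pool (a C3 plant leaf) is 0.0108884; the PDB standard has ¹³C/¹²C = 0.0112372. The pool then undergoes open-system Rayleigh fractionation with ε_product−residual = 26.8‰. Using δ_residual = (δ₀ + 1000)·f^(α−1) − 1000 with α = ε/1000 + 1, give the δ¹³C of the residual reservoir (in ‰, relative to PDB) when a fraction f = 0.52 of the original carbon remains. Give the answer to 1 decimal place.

δ₀ = (0.0108884/0.0112372 − 1)×1000 = (0.968960 − 1)×1000 = -31.040‰
α − 1 = ε/1000 = 0.0268
f^(α−1) = 0.52^(0.0268) = 0.982627
δ_res = (-31.040 + 1000) × 0.982627 − 1000 = 952.127 − 1000 = -47.87‰

-47.9‰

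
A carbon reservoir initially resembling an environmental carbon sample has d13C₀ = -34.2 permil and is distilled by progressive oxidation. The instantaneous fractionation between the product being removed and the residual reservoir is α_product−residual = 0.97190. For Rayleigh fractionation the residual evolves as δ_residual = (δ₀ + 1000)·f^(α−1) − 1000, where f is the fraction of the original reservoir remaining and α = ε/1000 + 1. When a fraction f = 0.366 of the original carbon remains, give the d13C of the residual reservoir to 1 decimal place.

-6.5 permil

Rayleigh residual: δ_res = (δ₀ + 1000)·f^(α−1) − 1000
α − 1 = -0.02810
f^(α−1) = 0.366^(-0.02810) = 1.028647
δ_res = (-34.2 + 1000) × 1.028647 − 1000 = 993.467 − 1000 = -6.53 permil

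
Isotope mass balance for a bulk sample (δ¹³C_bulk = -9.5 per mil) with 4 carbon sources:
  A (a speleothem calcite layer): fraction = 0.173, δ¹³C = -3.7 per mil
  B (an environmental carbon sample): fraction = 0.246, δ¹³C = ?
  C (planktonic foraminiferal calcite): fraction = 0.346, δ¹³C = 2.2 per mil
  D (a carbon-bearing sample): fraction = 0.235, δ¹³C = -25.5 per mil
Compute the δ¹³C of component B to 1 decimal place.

Isotope mass balance: δ_bulk = Σ fᵢ·δᵢ.
-9.5 = 0.173×(-3.7) + 0.246×δ_B + 0.346×(2.2) + 0.235×(-25.5)
0.246·δ_B = -9.5 − (-5.871) = -3.629
δ_B = -3.629 / 0.246 = -14.75 per mil

-14.8 per mil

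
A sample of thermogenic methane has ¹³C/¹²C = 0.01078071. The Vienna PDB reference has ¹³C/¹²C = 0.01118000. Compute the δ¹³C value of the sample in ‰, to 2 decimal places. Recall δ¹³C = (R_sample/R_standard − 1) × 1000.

δ¹³C = (R_sample / R_standard − 1) × 1000
R_sample / R_standard = 0.01078071 / 0.01118000 = 0.964285
δ¹³C = (0.964285 − 1) × 1000 = -35.715‰

-35.71‰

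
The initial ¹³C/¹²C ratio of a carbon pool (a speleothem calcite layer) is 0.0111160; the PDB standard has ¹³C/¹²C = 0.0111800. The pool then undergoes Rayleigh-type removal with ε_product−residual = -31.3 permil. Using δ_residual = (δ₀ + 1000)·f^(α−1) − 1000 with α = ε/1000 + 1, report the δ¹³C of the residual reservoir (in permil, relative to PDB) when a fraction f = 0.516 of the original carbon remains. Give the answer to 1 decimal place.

15.1 permil

δ₀ = (0.0111160/0.0111800 − 1)×1000 = (0.994275 − 1)×1000 = -5.725 permil
α − 1 = ε/1000 = -0.0313
f^(α−1) = 0.516^(-0.0313) = 1.020926
δ_res = (-5.725 + 1000) × 1.020926 − 1000 = 1015.081 − 1000 = 15.08 permil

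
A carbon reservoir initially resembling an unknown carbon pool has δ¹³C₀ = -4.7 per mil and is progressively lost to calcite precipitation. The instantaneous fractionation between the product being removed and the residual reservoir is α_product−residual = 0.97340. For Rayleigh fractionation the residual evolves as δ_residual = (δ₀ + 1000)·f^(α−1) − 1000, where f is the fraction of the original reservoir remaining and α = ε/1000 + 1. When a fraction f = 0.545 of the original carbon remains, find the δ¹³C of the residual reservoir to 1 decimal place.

11.5 per mil

Rayleigh residual: δ_res = (δ₀ + 1000)·f^(α−1) − 1000
α − 1 = -0.02660
f^(α−1) = 0.545^(-0.02660) = 1.016276
δ_res = (-4.7 + 1000) × 1.016276 − 1000 = 1011.500 − 1000 = 11.50 per mil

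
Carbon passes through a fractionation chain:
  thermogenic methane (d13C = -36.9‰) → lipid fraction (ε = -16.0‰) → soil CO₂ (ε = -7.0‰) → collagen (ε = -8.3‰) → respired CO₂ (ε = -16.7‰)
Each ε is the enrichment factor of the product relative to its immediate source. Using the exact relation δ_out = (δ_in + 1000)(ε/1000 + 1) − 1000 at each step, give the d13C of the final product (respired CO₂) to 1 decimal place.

step 1: δ = (-36.90 + 1000)·(-16.0/1000 + 1) − 1000 = -52.31‰
step 2: δ = (-52.31 + 1000)·(-7.0/1000 + 1) − 1000 = -58.94‰
step 3: δ = (-58.94 + 1000)·(-8.3/1000 + 1) − 1000 = -66.75‰
step 4: δ = (-66.75 + 1000)·(-16.7/1000 + 1) − 1000 = -82.34‰

-82.3‰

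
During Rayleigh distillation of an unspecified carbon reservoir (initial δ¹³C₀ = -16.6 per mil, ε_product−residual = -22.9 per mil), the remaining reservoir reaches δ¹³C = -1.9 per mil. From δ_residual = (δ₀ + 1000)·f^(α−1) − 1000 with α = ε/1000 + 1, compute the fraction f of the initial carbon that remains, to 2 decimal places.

0.52

α − 1 = ε/1000 = -0.0229
(δ_res + 1000)/(δ₀ + 1000) = (-1.9 + 1000)/(-16.6 + 1000) = 998.1/983.4 = 1.014948
f = 1.014948^(1/-0.0229) = exp(ln(1.014948)/-0.0229) = exp(0.01484/-0.0229)
f = exp(-0.6479) = 0.5231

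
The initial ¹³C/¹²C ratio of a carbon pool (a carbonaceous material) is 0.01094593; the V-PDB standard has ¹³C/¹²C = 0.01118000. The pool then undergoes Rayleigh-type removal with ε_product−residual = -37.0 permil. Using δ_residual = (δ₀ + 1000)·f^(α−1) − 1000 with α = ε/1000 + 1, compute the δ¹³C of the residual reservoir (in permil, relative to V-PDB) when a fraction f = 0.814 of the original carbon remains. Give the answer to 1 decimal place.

δ₀ = (0.01094593/0.01118000 − 1)×1000 = (0.979064 − 1)×1000 = -20.936 permil
α − 1 = ε/1000 = -0.0370
f^(α−1) = 0.814^(-0.0370) = 1.007643
δ_res = (-20.936 + 1000) × 1.007643 − 1000 = 986.547 − 1000 = -13.45 permil

-13.5 permil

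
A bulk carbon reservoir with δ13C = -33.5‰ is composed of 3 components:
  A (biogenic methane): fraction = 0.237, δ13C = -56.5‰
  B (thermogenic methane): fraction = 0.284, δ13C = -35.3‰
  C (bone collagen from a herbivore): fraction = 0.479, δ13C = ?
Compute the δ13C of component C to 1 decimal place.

Isotope mass balance: δ_bulk = Σ fᵢ·δᵢ.
-33.5 = 0.237×(-56.5) + 0.284×(-35.3) + 0.479×δ_C
0.479·δ_C = -33.5 − (-23.416) = -10.084
δ_C = -10.084 / 0.479 = -21.05‰

-21.1‰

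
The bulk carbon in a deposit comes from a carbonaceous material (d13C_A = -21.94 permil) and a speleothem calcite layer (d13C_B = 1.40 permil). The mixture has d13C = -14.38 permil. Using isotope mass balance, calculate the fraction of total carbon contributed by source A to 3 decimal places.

0.676

δ_mix = f_A·δ_A + (1 − f_A)·δ_B  ⇒  f_A = (δ_mix − δ_B)/(δ_A − δ_B)
f_A = (-14.38 − (1.40)) / (-21.94 − (1.40))
f_A = -15.78 / -23.34 = 0.6761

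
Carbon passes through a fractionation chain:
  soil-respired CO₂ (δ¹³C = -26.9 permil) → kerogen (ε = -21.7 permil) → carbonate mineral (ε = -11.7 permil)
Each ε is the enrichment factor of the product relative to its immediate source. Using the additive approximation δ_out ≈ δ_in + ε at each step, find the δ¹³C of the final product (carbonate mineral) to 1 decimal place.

-60.3 permil

step 1: δ ≈ -26.9 + (-21.7) = -48.6 permil
step 2: δ ≈ -48.6 + (-11.7) = -60.3 permil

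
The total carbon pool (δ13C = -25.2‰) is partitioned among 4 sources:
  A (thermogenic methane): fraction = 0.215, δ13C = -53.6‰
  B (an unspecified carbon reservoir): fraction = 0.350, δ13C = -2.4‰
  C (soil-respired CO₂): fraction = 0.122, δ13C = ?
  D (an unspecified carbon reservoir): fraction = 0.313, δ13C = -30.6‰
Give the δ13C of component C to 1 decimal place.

Isotope mass balance: δ_bulk = Σ fᵢ·δᵢ.
-25.2 = 0.215×(-53.6) + 0.350×(-2.4) + 0.122×δ_C + 0.313×(-30.6)
0.122·δ_C = -25.2 − (-21.942) = -3.258
δ_C = -3.258 / 0.122 = -26.71‰

-26.7‰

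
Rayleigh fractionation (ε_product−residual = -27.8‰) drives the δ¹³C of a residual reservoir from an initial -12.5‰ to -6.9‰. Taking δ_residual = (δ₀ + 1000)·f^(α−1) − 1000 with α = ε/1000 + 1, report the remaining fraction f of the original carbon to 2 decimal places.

α − 1 = ε/1000 = -0.0278
(δ_res + 1000)/(δ₀ + 1000) = (-6.9 + 1000)/(-12.5 + 1000) = 993.1/987.5 = 1.005671
f = 1.005671^(1/-0.0278) = exp(ln(1.005671)/-0.0278) = exp(0.00565/-0.0278)
f = exp(-0.2034) = 0.8159

0.82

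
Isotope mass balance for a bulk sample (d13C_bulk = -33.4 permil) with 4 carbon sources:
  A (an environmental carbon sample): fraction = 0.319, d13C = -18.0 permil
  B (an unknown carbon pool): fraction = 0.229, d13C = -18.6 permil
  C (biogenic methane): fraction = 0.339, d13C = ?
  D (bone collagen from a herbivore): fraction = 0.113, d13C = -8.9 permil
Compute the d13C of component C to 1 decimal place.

Isotope mass balance: δ_bulk = Σ fᵢ·δᵢ.
-33.4 = 0.319×(-18.0) + 0.229×(-18.6) + 0.339×δ_C + 0.113×(-8.9)
0.339·δ_C = -33.4 − (-11.007) = -22.393
δ_C = -22.393 / 0.339 = -66.06 permil

-66.1 permil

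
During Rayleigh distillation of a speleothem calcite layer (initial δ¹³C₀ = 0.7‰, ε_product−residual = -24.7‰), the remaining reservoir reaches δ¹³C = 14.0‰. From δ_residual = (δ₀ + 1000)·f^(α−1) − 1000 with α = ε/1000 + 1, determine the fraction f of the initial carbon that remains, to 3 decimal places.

α − 1 = ε/1000 = -0.0247
(δ_res + 1000)/(δ₀ + 1000) = (14.0 + 1000)/(0.7 + 1000) = 1014.0/1000.7 = 1.013291
f = 1.013291^(1/-0.0247) = exp(ln(1.013291)/-0.0247) = exp(0.01320/-0.0247)
f = exp(-0.5345) = 0.5859

0.586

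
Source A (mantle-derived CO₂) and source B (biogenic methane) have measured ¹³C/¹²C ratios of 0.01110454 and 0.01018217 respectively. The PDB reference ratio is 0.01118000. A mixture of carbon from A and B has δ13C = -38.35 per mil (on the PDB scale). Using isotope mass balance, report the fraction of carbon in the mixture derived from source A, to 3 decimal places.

δ_A = (0.01110454/0.01118000 − 1)×1000 = (0.993250 − 1)×1000 = -6.750 per mil
δ_B = (0.01018217/0.01118000 − 1)×1000 = (0.910749 − 1)×1000 = -89.251 per mil
f_A = (δ_mix − δ_B)/(δ_A − δ_B) = (-38.35 − (-89.251))/(-6.750 − (-89.251))
f_A = 50.901 / 82.502 = 0.6170

0.617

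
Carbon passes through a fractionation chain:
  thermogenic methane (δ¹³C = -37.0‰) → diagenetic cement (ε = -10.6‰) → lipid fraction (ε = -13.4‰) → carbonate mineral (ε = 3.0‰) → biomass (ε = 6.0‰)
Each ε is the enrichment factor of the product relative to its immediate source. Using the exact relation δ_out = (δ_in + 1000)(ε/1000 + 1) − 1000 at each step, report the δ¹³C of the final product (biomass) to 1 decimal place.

step 1: δ = (-37.00 + 1000)·(-10.6/1000 + 1) − 1000 = -47.21‰
step 2: δ = (-47.21 + 1000)·(-13.4/1000 + 1) − 1000 = -59.98‰
step 3: δ = (-59.98 + 1000)·(3.0/1000 + 1) − 1000 = -57.16‰
step 4: δ = (-57.16 + 1000)·(6.0/1000 + 1) − 1000 = -51.50‰

-51.5‰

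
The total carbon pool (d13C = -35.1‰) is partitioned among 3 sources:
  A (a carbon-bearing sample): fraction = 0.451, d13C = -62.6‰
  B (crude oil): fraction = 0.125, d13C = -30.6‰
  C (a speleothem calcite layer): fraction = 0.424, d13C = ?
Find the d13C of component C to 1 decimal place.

Isotope mass balance: δ_bulk = Σ fᵢ·δᵢ.
-35.1 = 0.451×(-62.6) + 0.125×(-30.6) + 0.424×δ_C
0.424·δ_C = -35.1 − (-32.058) = -3.042
δ_C = -3.042 / 0.424 = -7.18‰

-7.2‰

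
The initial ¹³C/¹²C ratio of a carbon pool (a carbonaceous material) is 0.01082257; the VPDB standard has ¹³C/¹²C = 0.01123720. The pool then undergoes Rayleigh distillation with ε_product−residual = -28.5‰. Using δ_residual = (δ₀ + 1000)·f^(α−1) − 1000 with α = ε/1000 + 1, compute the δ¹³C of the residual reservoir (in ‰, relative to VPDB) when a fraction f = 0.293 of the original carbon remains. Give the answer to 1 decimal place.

-2.6‰

δ₀ = (0.01082257/0.01123720 − 1)×1000 = (0.963102 − 1)×1000 = -36.898‰
α − 1 = ε/1000 = -0.0285
f^(α−1) = 0.293^(-0.0285) = 1.035605
δ_res = (-36.898 + 1000) × 1.035605 − 1000 = 997.394 − 1000 = -2.61‰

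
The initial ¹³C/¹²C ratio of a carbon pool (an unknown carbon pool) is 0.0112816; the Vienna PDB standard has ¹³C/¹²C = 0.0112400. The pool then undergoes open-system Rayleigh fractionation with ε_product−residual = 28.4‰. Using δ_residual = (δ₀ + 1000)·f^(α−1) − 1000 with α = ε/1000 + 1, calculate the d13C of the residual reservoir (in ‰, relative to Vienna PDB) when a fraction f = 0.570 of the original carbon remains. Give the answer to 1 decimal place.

δ₀ = (0.0112816/0.0112400 − 1)×1000 = (1.003701 − 1)×1000 = 3.701‰
α − 1 = ε/1000 = 0.0284
f^(α−1) = 0.570^(0.0284) = 0.984163
δ_res = (3.701 + 1000) × 0.984163 − 1000 = 987.805 − 1000 = -12.19‰

-12.2‰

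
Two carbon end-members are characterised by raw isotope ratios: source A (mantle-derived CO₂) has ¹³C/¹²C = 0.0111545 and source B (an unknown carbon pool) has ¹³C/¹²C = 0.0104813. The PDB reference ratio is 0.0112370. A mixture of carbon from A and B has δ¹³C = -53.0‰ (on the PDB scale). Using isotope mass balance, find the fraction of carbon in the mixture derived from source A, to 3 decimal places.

0.238

δ_A = (0.0111545/0.0112370 − 1)×1000 = (0.992658 − 1)×1000 = -7.342‰
δ_B = (0.0104813/0.0112370 − 1)×1000 = (0.932749 − 1)×1000 = -67.251‰
f_A = (δ_mix − δ_B)/(δ_A − δ_B) = (-53.0 − (-67.251))/(-7.342 − (-67.251))
f_A = 14.251 / 59.909 = 0.2379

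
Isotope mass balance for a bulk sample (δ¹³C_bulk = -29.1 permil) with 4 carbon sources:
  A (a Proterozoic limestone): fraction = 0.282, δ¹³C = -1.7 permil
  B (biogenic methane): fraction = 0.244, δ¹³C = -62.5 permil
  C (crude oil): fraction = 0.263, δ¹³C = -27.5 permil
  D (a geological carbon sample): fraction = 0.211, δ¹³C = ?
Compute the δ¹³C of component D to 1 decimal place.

Isotope mass balance: δ_bulk = Σ fᵢ·δᵢ.
-29.1 = 0.282×(-1.7) + 0.244×(-62.5) + 0.263×(-27.5) + 0.211×δ_D
0.211·δ_D = -29.1 − (-22.962) = -6.138
δ_D = -6.138 / 0.211 = -29.09 permil

-29.1 permil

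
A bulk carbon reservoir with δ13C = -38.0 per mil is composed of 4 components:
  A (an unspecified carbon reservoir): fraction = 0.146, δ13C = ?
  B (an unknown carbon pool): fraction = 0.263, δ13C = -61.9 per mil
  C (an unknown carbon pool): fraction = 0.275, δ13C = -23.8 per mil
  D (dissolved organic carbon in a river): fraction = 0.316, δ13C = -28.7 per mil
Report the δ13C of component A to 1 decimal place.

-41.8 per mil

Isotope mass balance: δ_bulk = Σ fᵢ·δᵢ.
-38.0 = 0.146×δ_A + 0.263×(-61.9) + 0.275×(-23.8) + 0.316×(-28.7)
0.146·δ_A = -38.0 − (-31.894) = -6.106
δ_A = -6.106 / 0.146 = -41.82 per mil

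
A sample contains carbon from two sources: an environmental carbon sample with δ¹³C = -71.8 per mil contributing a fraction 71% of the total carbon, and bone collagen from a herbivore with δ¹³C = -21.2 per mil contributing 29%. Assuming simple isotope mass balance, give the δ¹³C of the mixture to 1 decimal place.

-57.1 per mil

δ_mix = f_A·δ_A + f_B·δ_B
δ_mix = 0.71 × (-71.8) + 0.29 × (-21.2)
δ_mix = -50.98 + -6.15 = -57.13 per mil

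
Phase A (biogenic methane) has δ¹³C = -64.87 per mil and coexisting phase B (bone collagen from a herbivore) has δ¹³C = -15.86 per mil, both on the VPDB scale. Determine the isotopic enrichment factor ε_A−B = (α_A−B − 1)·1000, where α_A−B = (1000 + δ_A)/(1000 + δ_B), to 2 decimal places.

α_A−B = (1000 + -64.87) / (1000 + -15.86) = 935.13 / 984.14 = 0.950200
ε_A−B = (0.950200 − 1) × 1000 = -49.800 per mil
(The approximation ε ≈ δ_A − δ_B would give -49.01 per mil.)

-49.80 per mil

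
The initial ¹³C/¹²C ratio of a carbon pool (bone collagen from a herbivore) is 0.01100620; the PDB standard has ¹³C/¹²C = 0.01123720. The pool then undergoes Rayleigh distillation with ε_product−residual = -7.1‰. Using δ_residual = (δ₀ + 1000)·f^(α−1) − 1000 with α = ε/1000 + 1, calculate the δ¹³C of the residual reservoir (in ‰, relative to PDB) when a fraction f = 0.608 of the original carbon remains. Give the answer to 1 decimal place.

-17.1‰

δ₀ = (0.01100620/0.01123720 − 1)×1000 = (0.979443 − 1)×1000 = -20.557‰
α − 1 = ε/1000 = -0.0071
f^(α−1) = 0.608^(-0.0071) = 1.003539
δ_res = (-20.557 + 1000) × 1.003539 − 1000 = 982.910 − 1000 = -17.09‰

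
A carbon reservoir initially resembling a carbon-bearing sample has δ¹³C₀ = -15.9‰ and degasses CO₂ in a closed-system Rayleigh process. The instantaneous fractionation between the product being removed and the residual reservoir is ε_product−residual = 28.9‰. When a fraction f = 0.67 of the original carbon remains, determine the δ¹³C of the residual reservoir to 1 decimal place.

Rayleigh residual: δ_res = (δ₀ + 1000)·f^(α−1) − 1000
α = ε/1000 + 1 = 1.02890, so α − 1 = 0.02890
f^(α−1) = 0.67^(0.02890) = 0.988493
δ_res = (-15.9 + 1000) × 0.988493 − 1000 = 972.776 − 1000 = -27.22‰

-27.2‰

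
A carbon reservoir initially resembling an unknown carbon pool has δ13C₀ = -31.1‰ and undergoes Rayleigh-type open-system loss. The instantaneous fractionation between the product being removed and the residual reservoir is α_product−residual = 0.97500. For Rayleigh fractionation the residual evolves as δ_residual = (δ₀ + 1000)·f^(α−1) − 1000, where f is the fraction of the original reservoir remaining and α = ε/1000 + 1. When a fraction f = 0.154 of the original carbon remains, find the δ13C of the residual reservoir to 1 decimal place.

15.3‰

Rayleigh residual: δ_res = (δ₀ + 1000)·f^(α−1) − 1000
α − 1 = -0.02500
f^(α−1) = 0.154^(-0.02500) = 1.047881
δ_res = (-31.1 + 1000) × 1.047881 − 1000 = 1015.292 − 1000 = 15.29‰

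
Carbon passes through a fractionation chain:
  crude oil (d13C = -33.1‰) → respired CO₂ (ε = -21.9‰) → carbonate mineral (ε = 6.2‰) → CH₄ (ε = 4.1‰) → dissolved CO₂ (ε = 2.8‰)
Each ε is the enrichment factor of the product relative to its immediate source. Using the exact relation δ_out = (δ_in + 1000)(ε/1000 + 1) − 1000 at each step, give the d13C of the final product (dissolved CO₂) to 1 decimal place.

step 1: δ = (-33.10 + 1000)·(-21.9/1000 + 1) − 1000 = -54.28‰
step 2: δ = (-54.28 + 1000)·(6.2/1000 + 1) − 1000 = -48.41‰
step 3: δ = (-48.41 + 1000)·(4.1/1000 + 1) − 1000 = -44.51‰
step 4: δ = (-44.51 + 1000)·(2.8/1000 + 1) − 1000 = -41.83‰

-41.8‰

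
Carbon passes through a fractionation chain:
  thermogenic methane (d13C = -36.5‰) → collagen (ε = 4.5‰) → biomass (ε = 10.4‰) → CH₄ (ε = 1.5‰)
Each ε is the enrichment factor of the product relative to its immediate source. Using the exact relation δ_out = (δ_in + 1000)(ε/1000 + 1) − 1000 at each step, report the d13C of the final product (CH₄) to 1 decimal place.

step 1: δ = (-36.50 + 1000)·(4.5/1000 + 1) − 1000 = -32.16‰
step 2: δ = (-32.16 + 1000)·(10.4/1000 + 1) − 1000 = -22.10‰
step 3: δ = (-22.10 + 1000)·(1.5/1000 + 1) − 1000 = -20.63‰

-20.6‰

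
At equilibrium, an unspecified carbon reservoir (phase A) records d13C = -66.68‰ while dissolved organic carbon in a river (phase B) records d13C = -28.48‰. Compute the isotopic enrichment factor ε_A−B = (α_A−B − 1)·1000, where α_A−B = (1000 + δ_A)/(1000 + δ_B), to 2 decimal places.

-39.32‰

α_A−B = (1000 + -66.68) / (1000 + -28.48) = 933.32 / 971.52 = 0.960680
ε_A−B = (0.960680 − 1) × 1000 = -39.320‰
(The approximation ε ≈ δ_A − δ_B would give -38.20‰.)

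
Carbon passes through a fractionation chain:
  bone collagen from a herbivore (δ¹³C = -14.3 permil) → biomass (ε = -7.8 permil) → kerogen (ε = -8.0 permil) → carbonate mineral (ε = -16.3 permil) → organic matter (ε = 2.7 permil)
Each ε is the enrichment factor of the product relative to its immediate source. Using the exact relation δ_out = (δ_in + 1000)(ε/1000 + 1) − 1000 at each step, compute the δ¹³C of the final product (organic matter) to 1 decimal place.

step 1: δ = (-14.30 + 1000)·(-7.8/1000 + 1) − 1000 = -21.99 permil
step 2: δ = (-21.99 + 1000)·(-8.0/1000 + 1) − 1000 = -29.81 permil
step 3: δ = (-29.81 + 1000)·(-16.3/1000 + 1) − 1000 = -45.63 permil
step 4: δ = (-45.63 + 1000)·(2.7/1000 + 1) − 1000 = -43.05 permil

-43.0 permil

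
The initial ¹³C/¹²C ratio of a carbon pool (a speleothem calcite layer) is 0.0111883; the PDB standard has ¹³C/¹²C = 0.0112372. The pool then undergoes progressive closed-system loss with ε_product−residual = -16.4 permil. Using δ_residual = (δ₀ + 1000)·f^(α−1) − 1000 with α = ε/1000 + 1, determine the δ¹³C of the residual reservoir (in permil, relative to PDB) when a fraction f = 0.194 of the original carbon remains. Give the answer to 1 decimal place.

δ₀ = (0.0111883/0.0112372 − 1)×1000 = (0.995648 − 1)×1000 = -4.352 permil
α − 1 = ε/1000 = -0.0164
f^(α−1) = 0.194^(-0.0164) = 1.027259
δ_res = (-4.352 + 1000) × 1.027259 − 1000 = 1022.789 − 1000 = 22.79 permil

22.8 permil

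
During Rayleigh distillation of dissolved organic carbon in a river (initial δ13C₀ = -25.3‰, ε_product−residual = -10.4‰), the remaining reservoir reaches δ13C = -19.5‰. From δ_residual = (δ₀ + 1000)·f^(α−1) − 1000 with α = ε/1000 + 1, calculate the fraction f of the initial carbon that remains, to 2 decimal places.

α − 1 = ε/1000 = -0.0104
(δ_res + 1000)/(δ₀ + 1000) = (-19.5 + 1000)/(-25.3 + 1000) = 980.5/974.7 = 1.005951
f = 1.005951^(1/-0.0104) = exp(ln(1.005951)/-0.0104) = exp(0.00593/-0.0104)
f = exp(-0.5705) = 0.5653

0.57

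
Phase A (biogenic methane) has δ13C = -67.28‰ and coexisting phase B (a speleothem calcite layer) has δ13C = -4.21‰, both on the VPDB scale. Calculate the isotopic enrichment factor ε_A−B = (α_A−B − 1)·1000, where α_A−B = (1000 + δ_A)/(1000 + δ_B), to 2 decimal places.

-63.34‰

α_A−B = (1000 + -67.28) / (1000 + -4.21) = 932.72 / 995.79 = 0.936663
ε_A−B = (0.936663 − 1) × 1000 = -63.337‰
(The approximation ε ≈ δ_A − δ_B would give -63.07‰.)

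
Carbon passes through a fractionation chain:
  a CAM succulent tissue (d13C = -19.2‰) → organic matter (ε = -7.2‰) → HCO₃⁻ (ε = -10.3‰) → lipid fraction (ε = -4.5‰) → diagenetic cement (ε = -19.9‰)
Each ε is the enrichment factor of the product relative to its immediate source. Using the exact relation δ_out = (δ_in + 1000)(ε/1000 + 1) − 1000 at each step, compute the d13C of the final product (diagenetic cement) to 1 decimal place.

-59.7‰

step 1: δ = (-19.20 + 1000)·(-7.2/1000 + 1) − 1000 = -26.26‰
step 2: δ = (-26.26 + 1000)·(-10.3/1000 + 1) − 1000 = -36.29‰
step 3: δ = (-36.29 + 1000)·(-4.5/1000 + 1) − 1000 = -40.63‰
step 4: δ = (-40.63 + 1000)·(-19.9/1000 + 1) − 1000 = -59.72‰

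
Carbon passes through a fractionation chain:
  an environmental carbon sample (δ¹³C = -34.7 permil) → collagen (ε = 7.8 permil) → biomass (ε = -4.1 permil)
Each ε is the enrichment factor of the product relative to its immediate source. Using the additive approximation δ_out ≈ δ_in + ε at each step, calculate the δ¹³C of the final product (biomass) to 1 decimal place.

-31.0 permil

step 1: δ ≈ -34.7 + (7.8) = -26.9 permil
step 2: δ ≈ -26.9 + (-4.1) = -31.0 permil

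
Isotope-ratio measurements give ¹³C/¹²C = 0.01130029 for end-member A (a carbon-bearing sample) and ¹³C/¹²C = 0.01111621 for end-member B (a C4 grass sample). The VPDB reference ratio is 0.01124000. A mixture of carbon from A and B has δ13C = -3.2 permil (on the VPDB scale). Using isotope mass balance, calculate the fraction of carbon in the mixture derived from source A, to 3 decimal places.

δ_A = (0.01130029/0.01124000 − 1)×1000 = (1.005364 − 1)×1000 = 5.364 permil
δ_B = (0.01111621/0.01124000 − 1)×1000 = (0.988987 − 1)×1000 = -11.013 permil
f_A = (δ_mix − δ_B)/(δ_A − δ_B) = (-3.2 − (-11.013))/(5.364 − (-11.013))
f_A = 7.813 / 16.377 = 0.4771

0.477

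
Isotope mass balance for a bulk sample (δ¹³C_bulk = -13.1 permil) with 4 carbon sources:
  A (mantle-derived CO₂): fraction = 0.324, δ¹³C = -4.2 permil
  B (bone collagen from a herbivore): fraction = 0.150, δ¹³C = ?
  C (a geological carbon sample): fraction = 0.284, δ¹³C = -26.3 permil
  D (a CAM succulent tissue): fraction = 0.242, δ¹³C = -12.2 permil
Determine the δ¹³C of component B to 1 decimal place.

-8.8 permil

Isotope mass balance: δ_bulk = Σ fᵢ·δᵢ.
-13.1 = 0.324×(-4.2) + 0.150×δ_B + 0.284×(-26.3) + 0.242×(-12.2)
0.150·δ_B = -13.1 − (-11.782) = -1.318
δ_B = -1.318 / 0.150 = -8.78 permil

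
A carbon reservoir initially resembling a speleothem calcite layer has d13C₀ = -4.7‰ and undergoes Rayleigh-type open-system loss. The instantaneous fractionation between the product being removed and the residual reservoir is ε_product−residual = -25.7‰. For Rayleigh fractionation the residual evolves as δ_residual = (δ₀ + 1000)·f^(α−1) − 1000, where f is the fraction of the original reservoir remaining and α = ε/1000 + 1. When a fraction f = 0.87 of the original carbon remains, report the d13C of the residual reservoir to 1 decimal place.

-1.1‰

Rayleigh residual: δ_res = (δ₀ + 1000)·f^(α−1) − 1000
α = ε/1000 + 1 = 0.97430, so α − 1 = -0.02570
f^(α−1) = 0.87^(-0.02570) = 1.003585
δ_res = (-4.7 + 1000) × 1.003585 − 1000 = 998.869 − 1000 = -1.13‰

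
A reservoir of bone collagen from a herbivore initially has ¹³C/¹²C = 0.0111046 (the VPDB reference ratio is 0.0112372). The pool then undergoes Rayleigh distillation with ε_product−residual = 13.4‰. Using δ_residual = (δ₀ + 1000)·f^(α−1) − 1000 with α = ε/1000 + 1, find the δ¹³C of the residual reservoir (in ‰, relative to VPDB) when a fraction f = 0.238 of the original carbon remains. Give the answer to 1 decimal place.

δ₀ = (0.0111046/0.0112372 − 1)×1000 = (0.988200 − 1)×1000 = -11.800‰
α − 1 = ε/1000 = 0.0134
f^(α−1) = 0.238^(0.0134) = 0.980948
δ_res = (-11.800 + 1000) × 0.980948 − 1000 = 969.373 − 1000 = -30.63‰

-30.6‰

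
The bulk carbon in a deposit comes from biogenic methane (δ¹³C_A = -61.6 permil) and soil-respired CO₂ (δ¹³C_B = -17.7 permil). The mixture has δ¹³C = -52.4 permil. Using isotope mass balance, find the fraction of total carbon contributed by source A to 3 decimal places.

0.790

δ_mix = f_A·δ_A + (1 − f_A)·δ_B  ⇒  f_A = (δ_mix − δ_B)/(δ_A − δ_B)
f_A = (-52.4 − (-17.7)) / (-61.6 − (-17.7))
f_A = -34.7 / -43.9 = 0.7904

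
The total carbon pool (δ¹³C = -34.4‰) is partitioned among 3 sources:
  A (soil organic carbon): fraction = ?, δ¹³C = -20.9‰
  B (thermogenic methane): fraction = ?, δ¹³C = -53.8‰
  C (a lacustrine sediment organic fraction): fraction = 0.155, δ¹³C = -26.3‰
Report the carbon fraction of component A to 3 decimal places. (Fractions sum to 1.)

0.460

Let f_A and f_B be the unknown fractions; fractions sum to 1 so f_A + f_B = 0.845.
Mass balance: Σ fᵢ·δᵢ = δ_bulk ⇒ f_A·(-20.9) + f_B·(-53.8) = -34.4 − (-4.077) = -30.323
Substitute f_B = 0.845 − f_A:
f_A·(-20.9 − -53.8) = -30.323 − 0.845×(-53.8) = 15.137
f_A = 15.137 / 32.9 = 0.4601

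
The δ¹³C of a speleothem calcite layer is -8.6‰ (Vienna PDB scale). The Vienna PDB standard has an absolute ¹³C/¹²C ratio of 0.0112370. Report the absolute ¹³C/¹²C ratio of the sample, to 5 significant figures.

0.011140

R_sample = R_standard × (δ¹³C/1000 + 1)
R_sample = 0.0112370 × (-8.6/1000 + 1) = 0.0112370 × 0.991400
R_sample = 0.0111404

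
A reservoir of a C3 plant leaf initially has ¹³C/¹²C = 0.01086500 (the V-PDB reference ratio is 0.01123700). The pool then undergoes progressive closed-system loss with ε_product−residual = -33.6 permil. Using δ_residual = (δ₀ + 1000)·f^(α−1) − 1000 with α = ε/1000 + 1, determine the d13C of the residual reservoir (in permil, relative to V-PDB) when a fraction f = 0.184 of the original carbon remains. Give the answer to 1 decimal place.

23.5 permil

δ₀ = (0.01086500/0.01123700 − 1)×1000 = (0.966895 − 1)×1000 = -33.105 permil
α − 1 = ε/1000 = -0.0336
f^(α−1) = 0.184^(-0.0336) = 1.058527
δ_res = (-33.105 + 1000) × 1.058527 − 1000 = 1023.485 − 1000 = 23.48 permil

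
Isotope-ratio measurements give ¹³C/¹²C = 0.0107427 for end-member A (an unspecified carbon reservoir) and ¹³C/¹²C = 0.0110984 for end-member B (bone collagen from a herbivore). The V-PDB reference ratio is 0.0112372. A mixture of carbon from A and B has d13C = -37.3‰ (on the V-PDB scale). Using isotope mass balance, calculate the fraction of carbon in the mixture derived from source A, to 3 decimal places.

δ_A = (0.0107427/0.0112372 − 1)×1000 = (0.955994 − 1)×1000 = -44.006‰
δ_B = (0.0110984/0.0112372 − 1)×1000 = (0.987648 − 1)×1000 = -12.352‰
f_A = (δ_mix − δ_B)/(δ_A − δ_B) = (-37.3 − (-12.352))/(-44.006 − (-12.352))
f_A = -24.948 / -31.654 = 0.7882

0.788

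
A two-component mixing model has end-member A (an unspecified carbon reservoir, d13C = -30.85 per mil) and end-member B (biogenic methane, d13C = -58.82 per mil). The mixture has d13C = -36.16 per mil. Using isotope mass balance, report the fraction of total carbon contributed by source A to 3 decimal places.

0.810

δ_mix = f_A·δ_A + (1 − f_A)·δ_B  ⇒  f_A = (δ_mix − δ_B)/(δ_A − δ_B)
f_A = (-36.16 − (-58.82)) / (-30.85 − (-58.82))
f_A = 22.66 / 27.97 = 0.8102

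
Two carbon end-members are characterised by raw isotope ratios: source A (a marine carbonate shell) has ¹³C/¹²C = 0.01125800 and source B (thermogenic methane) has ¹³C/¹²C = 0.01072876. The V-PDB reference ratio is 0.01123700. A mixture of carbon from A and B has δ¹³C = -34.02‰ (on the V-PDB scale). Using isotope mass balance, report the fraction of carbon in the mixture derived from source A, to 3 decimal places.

0.238

δ_A = (0.01125800/0.01123700 − 1)×1000 = (1.001869 − 1)×1000 = 1.869‰
δ_B = (0.01072876/0.01123700 − 1)×1000 = (0.954771 − 1)×1000 = -45.229‰
f_A = (δ_mix − δ_B)/(δ_A − δ_B) = (-34.02 − (-45.229))/(1.869 − (-45.229))
f_A = 11.209 / 47.098 = 0.2380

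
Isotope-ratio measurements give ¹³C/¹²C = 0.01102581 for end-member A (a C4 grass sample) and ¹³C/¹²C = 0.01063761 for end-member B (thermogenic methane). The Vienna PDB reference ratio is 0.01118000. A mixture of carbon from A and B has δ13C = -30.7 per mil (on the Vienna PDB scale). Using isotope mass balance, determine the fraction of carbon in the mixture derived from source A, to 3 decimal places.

0.513

δ_A = (0.01102581/0.01118000 − 1)×1000 = (0.986208 − 1)×1000 = -13.792 per mil
δ_B = (0.01063761/0.01118000 − 1)×1000 = (0.951486 − 1)×1000 = -48.514 per mil
f_A = (δ_mix − δ_B)/(δ_A − δ_B) = (-30.7 − (-48.514))/(-13.792 − (-48.514))
f_A = 17.814 / 34.723 = 0.5130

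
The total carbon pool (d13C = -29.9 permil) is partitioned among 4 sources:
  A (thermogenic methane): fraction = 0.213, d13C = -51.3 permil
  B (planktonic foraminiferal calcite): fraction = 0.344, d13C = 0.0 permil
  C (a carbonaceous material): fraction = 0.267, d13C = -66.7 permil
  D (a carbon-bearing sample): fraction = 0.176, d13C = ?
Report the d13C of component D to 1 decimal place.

Isotope mass balance: δ_bulk = Σ fᵢ·δᵢ.
-29.9 = 0.213×(-51.3) + 0.344×(0.0) + 0.267×(-66.7) + 0.176×δ_D
0.176·δ_D = -29.9 − (-28.736) = -1.164
δ_D = -1.164 / 0.176 = -6.61 permil

-6.6 permil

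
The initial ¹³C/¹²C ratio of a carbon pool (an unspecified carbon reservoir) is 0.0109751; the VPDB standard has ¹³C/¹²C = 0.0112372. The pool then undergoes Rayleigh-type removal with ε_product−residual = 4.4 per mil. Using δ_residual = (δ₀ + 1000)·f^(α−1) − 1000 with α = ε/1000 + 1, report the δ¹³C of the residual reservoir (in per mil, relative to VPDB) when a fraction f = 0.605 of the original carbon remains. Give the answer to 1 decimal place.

-25.5 per mil

δ₀ = (0.0109751/0.0112372 − 1)×1000 = (0.976676 − 1)×1000 = -23.324 per mil
α − 1 = ε/1000 = 0.0044
f^(α−1) = 0.605^(0.0044) = 0.997791
δ_res = (-23.324 + 1000) × 0.997791 − 1000 = 974.519 − 1000 = -25.48 per mil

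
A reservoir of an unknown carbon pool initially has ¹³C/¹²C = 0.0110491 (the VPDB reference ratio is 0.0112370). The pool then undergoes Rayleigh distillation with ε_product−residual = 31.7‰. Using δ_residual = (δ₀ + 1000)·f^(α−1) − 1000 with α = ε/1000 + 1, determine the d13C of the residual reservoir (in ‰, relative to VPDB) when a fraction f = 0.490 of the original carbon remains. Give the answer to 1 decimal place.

-38.7‰

δ₀ = (0.0110491/0.0112370 − 1)×1000 = (0.983278 − 1)×1000 = -16.722‰
α − 1 = ε/1000 = 0.0317
f^(α−1) = 0.490^(0.0317) = 0.977641
δ_res = (-16.722 + 1000) × 0.977641 − 1000 = 961.293 − 1000 = -38.71‰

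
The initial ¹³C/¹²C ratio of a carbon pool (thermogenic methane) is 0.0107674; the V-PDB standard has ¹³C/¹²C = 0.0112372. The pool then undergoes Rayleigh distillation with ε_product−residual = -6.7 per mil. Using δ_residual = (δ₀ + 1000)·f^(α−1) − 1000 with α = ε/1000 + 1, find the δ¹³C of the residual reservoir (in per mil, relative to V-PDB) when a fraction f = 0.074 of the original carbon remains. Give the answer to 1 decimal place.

δ₀ = (0.0107674/0.0112372 − 1)×1000 = (0.958192 − 1)×1000 = -41.808 per mil
α − 1 = ε/1000 = -0.0067
f^(α−1) = 0.074^(-0.0067) = 1.017598
δ_res = (-41.808 + 1000) × 1.017598 − 1000 = 975.054 − 1000 = -24.95 per mil

-24.9 per mil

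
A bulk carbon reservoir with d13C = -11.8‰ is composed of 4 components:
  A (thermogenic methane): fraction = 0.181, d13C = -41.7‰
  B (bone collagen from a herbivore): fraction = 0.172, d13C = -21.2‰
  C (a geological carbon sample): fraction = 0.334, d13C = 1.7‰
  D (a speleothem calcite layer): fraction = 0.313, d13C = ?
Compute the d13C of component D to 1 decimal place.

Isotope mass balance: δ_bulk = Σ fᵢ·δᵢ.
-11.8 = 0.181×(-41.7) + 0.172×(-21.2) + 0.334×(1.7) + 0.313×δ_D
0.313·δ_D = -11.8 − (-10.626) = -1.174
δ_D = -1.174 / 0.313 = -3.75‰

-3.7‰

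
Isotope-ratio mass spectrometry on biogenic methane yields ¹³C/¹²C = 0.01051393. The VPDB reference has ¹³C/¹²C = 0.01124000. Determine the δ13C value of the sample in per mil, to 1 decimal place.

-64.6 per mil

δ13C = (R_sample / R_standard − 1) × 1000
R_sample / R_standard = 0.01051393 / 0.01124000 = 0.935403
δ13C = (0.935403 − 1) × 1000 = -64.60 per mil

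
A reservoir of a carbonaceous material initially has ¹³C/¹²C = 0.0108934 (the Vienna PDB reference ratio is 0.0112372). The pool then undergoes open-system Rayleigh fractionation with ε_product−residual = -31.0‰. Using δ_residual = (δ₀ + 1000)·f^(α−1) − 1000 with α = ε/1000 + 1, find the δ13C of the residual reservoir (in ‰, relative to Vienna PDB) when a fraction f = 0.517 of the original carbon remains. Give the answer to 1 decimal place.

δ₀ = (0.0108934/0.0112372 − 1)×1000 = (0.969405 − 1)×1000 = -30.595‰
α − 1 = ε/1000 = -0.0310
f^(α−1) = 0.517^(-0.0310) = 1.020662
δ_res = (-30.595 + 1000) × 1.020662 − 1000 = 989.435 − 1000 = -10.57‰

-10.6‰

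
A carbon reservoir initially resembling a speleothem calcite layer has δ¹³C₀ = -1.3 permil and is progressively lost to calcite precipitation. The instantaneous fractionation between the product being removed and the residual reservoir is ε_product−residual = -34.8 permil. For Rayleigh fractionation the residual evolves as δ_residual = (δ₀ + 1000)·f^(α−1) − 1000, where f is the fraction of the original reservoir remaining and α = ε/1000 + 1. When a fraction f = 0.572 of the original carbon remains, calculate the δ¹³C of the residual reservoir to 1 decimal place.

Rayleigh residual: δ_res = (δ₀ + 1000)·f^(α−1) − 1000
α = ε/1000 + 1 = 0.96520, so α − 1 = -0.03480
f^(α−1) = 0.572^(-0.03480) = 1.019630
δ_res = (-1.3 + 1000) × 1.019630 − 1000 = 1018.305 − 1000 = 18.30 permil

18.3 permil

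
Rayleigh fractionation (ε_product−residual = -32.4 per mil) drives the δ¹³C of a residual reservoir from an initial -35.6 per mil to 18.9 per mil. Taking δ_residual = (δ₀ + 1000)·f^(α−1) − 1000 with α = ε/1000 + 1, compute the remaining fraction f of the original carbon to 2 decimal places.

α − 1 = ε/1000 = -0.0324
(δ_res + 1000)/(δ₀ + 1000) = (18.9 + 1000)/(-35.6 + 1000) = 1018.9/964.4 = 1.056512
f = 1.056512^(1/-0.0324) = exp(ln(1.056512)/-0.0324) = exp(0.05497/-0.0324)
f = exp(-1.6967) = 0.1833

0.18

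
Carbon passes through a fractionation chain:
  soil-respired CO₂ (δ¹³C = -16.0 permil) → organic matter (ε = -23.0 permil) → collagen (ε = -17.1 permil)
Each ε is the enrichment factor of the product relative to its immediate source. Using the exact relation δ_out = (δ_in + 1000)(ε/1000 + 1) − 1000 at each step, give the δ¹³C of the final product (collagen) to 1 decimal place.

step 1: δ = (-16.00 + 1000)·(-23.0/1000 + 1) − 1000 = -38.63 permil
step 2: δ = (-38.63 + 1000)·(-17.1/1000 + 1) − 1000 = -55.07 permil

-55.1 permil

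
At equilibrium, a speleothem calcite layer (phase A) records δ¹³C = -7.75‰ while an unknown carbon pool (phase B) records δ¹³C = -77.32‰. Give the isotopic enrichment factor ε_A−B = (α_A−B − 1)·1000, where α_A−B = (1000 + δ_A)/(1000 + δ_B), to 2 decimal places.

75.40‰

α_A−B = (1000 + -7.75) / (1000 + -77.32) = 992.25 / 922.68 = 1.075400
ε_A−B = (1.075400 − 1) × 1000 = 75.400‰
(The approximation ε ≈ δ_A − δ_B would give 69.57‰.)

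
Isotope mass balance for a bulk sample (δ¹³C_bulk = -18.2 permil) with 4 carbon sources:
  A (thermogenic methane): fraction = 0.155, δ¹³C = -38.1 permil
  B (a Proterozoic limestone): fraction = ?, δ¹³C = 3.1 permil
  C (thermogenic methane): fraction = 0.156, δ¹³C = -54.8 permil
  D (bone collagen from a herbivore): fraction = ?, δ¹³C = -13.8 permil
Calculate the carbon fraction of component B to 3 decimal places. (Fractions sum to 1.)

0.341

Let f_B and f_D be the unknown fractions; fractions sum to 1 so f_B + f_D = 0.689.
Mass balance: Σ fᵢ·δᵢ = δ_bulk ⇒ f_B·(3.1) + f_D·(-13.8) = -18.2 − (-14.454) = -3.746
Substitute f_D = 0.689 − f_B:
f_B·(3.1 − -13.8) = -3.746 − 0.689×(-13.8) = 5.763
f_B = 5.763 / 16.9 = 0.3410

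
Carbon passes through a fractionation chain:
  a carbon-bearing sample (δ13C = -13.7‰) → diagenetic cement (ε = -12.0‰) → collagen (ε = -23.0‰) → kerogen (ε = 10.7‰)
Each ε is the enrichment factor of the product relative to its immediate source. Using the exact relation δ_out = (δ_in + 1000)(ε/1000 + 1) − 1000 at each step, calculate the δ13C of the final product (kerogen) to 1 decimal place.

-37.8‰

step 1: δ = (-13.70 + 1000)·(-12.0/1000 + 1) − 1000 = -25.54‰
step 2: δ = (-25.54 + 1000)·(-23.0/1000 + 1) − 1000 = -47.95‰
step 3: δ = (-47.95 + 1000)·(10.7/1000 + 1) − 1000 = -37.76‰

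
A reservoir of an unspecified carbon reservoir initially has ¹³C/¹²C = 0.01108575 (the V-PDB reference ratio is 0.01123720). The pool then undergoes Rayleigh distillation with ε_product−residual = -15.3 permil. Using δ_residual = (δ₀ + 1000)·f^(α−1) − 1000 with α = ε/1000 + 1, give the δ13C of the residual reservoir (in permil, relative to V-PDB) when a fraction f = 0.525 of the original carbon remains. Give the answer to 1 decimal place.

δ₀ = (0.01108575/0.01123720 − 1)×1000 = (0.986522 − 1)×1000 = -13.478 permil
α − 1 = ε/1000 = -0.0153
f^(α−1) = 0.525^(-0.0153) = 1.009907
δ_res = (-13.478 + 1000) × 1.009907 − 1000 = 996.296 − 1000 = -3.70 permil

-3.7 permil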